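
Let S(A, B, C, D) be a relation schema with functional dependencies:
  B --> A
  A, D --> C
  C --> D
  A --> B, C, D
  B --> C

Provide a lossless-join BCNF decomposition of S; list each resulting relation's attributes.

Candidate keys of the original relation: {A}, {B}.
In {A, B, C, D}, {C} is not a superkey ({C}⁺ restricted to this set is {C, D}), so split on C --> D into {C, D} and {A, B, C}.
{C, D}: every determinant is a superkey — BCNF.
{A, B, C}: every determinant is a superkey — BCNF.

{A, B, C}; {C, D}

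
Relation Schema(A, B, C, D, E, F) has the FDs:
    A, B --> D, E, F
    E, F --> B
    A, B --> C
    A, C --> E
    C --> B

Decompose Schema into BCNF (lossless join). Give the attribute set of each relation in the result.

{A, C, D, E, F}; {B, E, F}

Candidate keys of the original relation: {A, B}, {A, C}, {A, E, F}.
{A, B, C, D, E, F}: {E, F} determines {B, E, F} here but is not a superkey — split on E, F --> B, giving {B, E, F} and {A, C, D, E, F}.
{B, E, F} is in BCNF.
{A, C, D, E, F} is in BCNF.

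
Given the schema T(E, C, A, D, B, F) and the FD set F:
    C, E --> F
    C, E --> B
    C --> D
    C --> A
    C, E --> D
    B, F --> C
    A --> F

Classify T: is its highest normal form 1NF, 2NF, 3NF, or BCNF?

1NF

Candidate keys: {A, B, E}, {B, E, F}, {C, E}. Prime attributes: {A, B, C, E, F}.
C --> D breaks BCNF: {C}⁺ = {A, C, D, F}, so {C} is not a superkey.
C --> D has non-prime {D} on the right and a non-superkey on the left, so 3NF fails.
Since {C} ⊂ {C, E} and {C}⁺ ⊇ {D} with {D} non-prime, there is a partial dependency; 2NF fails.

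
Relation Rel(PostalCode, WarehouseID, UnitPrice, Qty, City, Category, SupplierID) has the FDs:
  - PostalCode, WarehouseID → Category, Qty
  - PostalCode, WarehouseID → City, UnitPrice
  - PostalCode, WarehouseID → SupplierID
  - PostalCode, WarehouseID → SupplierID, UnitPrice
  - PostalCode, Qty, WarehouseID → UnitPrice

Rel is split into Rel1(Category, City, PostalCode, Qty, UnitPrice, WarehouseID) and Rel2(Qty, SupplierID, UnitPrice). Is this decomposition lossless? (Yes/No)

Rel1 ∩ Rel2 = {Qty, UnitPrice}; its closure under F is {Qty, UnitPrice}.
Rel1 ⊄ {Qty, UnitPrice} and Rel2 ⊄ {Qty, UnitPrice}, so the split is lossy.

No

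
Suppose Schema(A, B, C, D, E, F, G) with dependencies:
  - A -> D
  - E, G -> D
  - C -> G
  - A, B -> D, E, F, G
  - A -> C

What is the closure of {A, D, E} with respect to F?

{A, C, D, E, G}

Start with {A, D, E}.
A -> C applies; add {C} → now {A, C, D, E}.
C -> G applies; add {G} → now {A, C, D, E, G}.
No further FD applies.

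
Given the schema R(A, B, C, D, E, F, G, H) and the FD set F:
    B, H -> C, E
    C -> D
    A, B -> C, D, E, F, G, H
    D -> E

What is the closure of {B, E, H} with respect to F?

Start with {B, E, H}.
B, H -> C, E applies; add {C} → now {B, C, E, H}.
C -> D applies; add {D} → now {B, C, D, E, H}.
No further FD applies.

{B, C, D, E, H}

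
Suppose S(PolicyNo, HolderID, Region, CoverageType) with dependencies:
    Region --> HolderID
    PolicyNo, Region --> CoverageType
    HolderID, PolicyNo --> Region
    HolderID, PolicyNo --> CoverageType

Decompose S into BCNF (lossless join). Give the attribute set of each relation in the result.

{CoverageType, PolicyNo, Region}; {HolderID, Region}

Candidate keys of the original relation: {HolderID, PolicyNo}, {PolicyNo, Region}.
Within {CoverageType, HolderID, PolicyNo, Region}: {Region}⁺ ∩ {CoverageType, HolderID, PolicyNo, Region} = {HolderID, Region}, not the whole set, so Region --> HolderID violates BCNF; decompose into {HolderID, Region} and {CoverageType, PolicyNo, Region}.
{HolderID, Region} has no BCNF violation.
{CoverageType, PolicyNo, Region} has no BCNF violation.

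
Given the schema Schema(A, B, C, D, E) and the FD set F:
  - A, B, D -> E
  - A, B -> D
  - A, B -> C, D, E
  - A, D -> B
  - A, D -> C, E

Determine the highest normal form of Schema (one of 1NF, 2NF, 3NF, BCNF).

Candidate keys: {A, B}, {A, D}. Prime attributes: {A, B, D}.
Each dependency's left side is a superkey — BCNF holds.

BCNF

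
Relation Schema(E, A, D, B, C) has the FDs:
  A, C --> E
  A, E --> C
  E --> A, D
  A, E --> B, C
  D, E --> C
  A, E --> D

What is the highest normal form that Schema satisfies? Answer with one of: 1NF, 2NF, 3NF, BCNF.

BCNF

Candidate keys: {A, C}, {E}. Prime attributes: {A, C, E}.
Each dependency's left side is a superkey — BCNF holds.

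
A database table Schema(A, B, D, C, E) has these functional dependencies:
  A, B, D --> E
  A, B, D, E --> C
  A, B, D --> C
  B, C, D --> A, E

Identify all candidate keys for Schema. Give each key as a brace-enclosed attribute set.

{A, B, D}, {B, C, D}

No FD produces {B, D}, so they must be in every candidate key.
{A, B, D}⁺ = {A, B, C, D, E}, which is every attribute, so {A, B, D} is a candidate key.
{B, C, D}⁺ = {A, B, C, D, E}, which is every attribute, so {B, C, D} is a candidate key.
Any other superkey properly contains one of these, so there are no further candidate keys.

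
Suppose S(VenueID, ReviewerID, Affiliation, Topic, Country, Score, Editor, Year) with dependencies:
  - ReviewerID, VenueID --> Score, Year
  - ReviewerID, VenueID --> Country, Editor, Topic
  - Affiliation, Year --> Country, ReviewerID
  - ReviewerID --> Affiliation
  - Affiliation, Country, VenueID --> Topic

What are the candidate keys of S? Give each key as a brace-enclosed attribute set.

{VenueID} never appears on the right of any FD, so every key must include it.
{ReviewerID, VenueID}⁺ = {Affiliation, Country, Editor, ReviewerID, Score, Topic, VenueID, Year}, which is every attribute, so {ReviewerID, VenueID} is a candidate key.
{Affiliation, VenueID, Year}⁺ = {Affiliation, Country, Editor, ReviewerID, Score, Topic, VenueID, Year}, which is every attribute, so {Affiliation, VenueID, Year} is a candidate key.
Any other superkey properly contains one of these, so there are no further candidate keys.

{Affiliation, VenueID, Year}, {ReviewerID, VenueID}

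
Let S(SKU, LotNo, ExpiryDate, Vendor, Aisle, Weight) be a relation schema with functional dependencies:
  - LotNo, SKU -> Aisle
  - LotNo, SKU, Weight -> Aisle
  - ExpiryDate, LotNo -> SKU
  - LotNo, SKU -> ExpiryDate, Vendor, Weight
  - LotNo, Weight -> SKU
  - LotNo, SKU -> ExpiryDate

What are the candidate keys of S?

{ExpiryDate, LotNo}, {LotNo, SKU}, {LotNo, Weight}

No FD produces {LotNo}, so it must be in every candidate key.
{ExpiryDate, LotNo}⁺ = {Aisle, ExpiryDate, LotNo, SKU, Vendor, Weight}, which is every attribute, so {ExpiryDate, LotNo} is a candidate key.
{LotNo, SKU}⁺ = {Aisle, ExpiryDate, LotNo, SKU, Vendor, Weight}, which is every attribute, so {LotNo, SKU} is a candidate key.
{LotNo, Weight}⁺ = {Aisle, ExpiryDate, LotNo, SKU, Vendor, Weight}, which is every attribute, so {LotNo, Weight} is a candidate key.
Any other superkey properly contains one of these, so there are no further candidate keys.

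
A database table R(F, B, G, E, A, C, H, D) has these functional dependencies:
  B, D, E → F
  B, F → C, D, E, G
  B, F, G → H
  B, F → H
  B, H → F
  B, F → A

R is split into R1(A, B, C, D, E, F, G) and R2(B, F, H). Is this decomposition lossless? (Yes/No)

The shared attributes are {B, F} and {B, F}⁺ = {A, B, C, D, E, F, G, H}.
Since R1 ⊆ {A, B, C, D, E, F, G, H}, the intersection is a superkey of R1; the decomposition is lossless.

Yes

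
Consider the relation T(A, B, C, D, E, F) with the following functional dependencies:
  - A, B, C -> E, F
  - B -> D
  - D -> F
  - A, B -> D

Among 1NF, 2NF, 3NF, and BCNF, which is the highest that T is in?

1NF

Candidate key: {A, B, C}. Prime attributes: {A, B, C}.
For B -> D we have {B}⁺ = {B, D, F}; {B} is not a superkey, so BCNF fails.
B -> D has non-prime {D} on the right and a non-superkey on the left, so 3NF fails.
{B} is a proper subset of the key {A, B, C}, and {B}⁺ contains the non-prime attributes {D, F} — a partial dependency, so 2NF is violated.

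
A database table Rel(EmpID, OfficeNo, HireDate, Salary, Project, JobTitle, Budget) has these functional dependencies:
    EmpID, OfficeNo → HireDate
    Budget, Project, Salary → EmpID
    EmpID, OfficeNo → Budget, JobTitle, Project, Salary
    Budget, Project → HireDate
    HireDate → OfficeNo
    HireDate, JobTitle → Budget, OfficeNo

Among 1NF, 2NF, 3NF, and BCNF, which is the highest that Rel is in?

3NF

Candidate keys: {Budget, EmpID, Project}, {Budget, Project, Salary}, {EmpID, HireDate}, {EmpID, OfficeNo}, {HireDate, JobTitle, Project, Salary}. Prime attributes: {Budget, EmpID, HireDate, JobTitle, OfficeNo, Project, Salary}.
Budget, Project → HireDate: {Budget, Project}⁺ = {Budget, HireDate, OfficeNo, Project}, which is not all of the attributes, so the left side is not a superkey — BCNF is violated.
Since {HireDate} ⊆ prime attributes and every other non-superkey FD also has a prime right side, the schema is in 3NF.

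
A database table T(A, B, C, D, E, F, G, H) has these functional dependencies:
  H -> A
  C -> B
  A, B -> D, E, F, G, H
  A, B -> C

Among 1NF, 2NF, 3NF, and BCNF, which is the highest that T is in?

3NF

Candidate keys: {A, B}, {A, C}, {B, H}, {C, H}. Prime attributes: {A, B, C, H}.
H -> A: {H}⁺ = {A, H}, which is not all of the attributes, so the left side is not a superkey — BCNF is violated.
Since {A} ⊆ prime attributes and every other non-superkey FD also has a prime right side, the schema is in 3NF.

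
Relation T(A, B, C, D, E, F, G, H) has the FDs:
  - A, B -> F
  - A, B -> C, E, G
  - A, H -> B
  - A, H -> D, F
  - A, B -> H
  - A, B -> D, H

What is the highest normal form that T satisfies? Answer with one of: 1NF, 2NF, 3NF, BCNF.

Candidate keys: {A, B}, {A, H}. Prime attributes: {A, B, H}.
Every FD has a superkey on the left, so the relation is in BCNF.

BCNF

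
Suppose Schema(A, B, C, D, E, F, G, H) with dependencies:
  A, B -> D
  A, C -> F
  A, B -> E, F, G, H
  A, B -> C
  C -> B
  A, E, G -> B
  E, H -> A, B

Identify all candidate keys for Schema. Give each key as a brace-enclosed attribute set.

{A, B}⁺ = {A, B, C, D, E, F, G, H}, which is every attribute, so {A, B} is a candidate key.
{A, C}⁺ = {A, B, C, D, E, F, G, H}, which is every attribute, so {A, C} is a candidate key.
{E, H}⁺ = {A, B, C, D, E, F, G, H}, which is every attribute, so {E, H} is a candidate key.
{A, E, G}⁺ = {A, B, C, D, E, F, G, H}, which is every attribute, so {A, E, G} is a candidate key.
No proper subset of any of these is a key, and no other minimal superkey exists.

{A, B}, {A, C}, {A, E, G}, {E, H}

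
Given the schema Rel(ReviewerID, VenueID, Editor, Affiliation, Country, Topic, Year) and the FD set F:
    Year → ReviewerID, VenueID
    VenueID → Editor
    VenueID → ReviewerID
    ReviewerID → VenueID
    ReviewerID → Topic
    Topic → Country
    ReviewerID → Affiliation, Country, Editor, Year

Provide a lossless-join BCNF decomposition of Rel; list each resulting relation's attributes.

Candidate keys of the original relation: {ReviewerID}, {VenueID}, {Year}.
In {Affiliation, Country, Editor, ReviewerID, Topic, VenueID, Year}, {Topic} is not a superkey ({Topic}⁺ restricted to this set is {Country, Topic}), so split on Topic → Country into {Country, Topic} and {Affiliation, Editor, ReviewerID, Topic, VenueID, Year}.
{Country, Topic} is in BCNF.
{Affiliation, Editor, ReviewerID, Topic, VenueID, Year} is in BCNF.

{Affiliation, Editor, ReviewerID, Topic, VenueID, Year}; {Country, Topic}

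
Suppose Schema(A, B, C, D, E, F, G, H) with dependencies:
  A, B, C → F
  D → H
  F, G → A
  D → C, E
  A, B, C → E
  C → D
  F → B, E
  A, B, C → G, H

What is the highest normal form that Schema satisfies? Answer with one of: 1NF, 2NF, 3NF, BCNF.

Candidate keys: {A, B, C}, {A, B, D}, {A, C, F}, {A, D, F}, {C, F, G}, {D, F, G}. Prime attributes: {A, B, C, D, F, G}.
D → H: {D}⁺ = {C, D, E, H}, which is not all of the attributes, so the left side is not a superkey — BCNF is violated.
D → H determines the non-prime attribute {H} from a non-superkey — 3NF is violated.
{C} is a proper subset of the key {A, B, C}, and {C}⁺ contains the non-prime attributes {E, H} — a partial dependency, so 2NF is violated.

1NF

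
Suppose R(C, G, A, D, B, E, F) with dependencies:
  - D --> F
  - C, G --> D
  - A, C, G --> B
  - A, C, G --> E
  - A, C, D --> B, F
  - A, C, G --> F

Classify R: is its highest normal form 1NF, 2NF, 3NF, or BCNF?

Candidate key: {A, C, G}. Prime attributes: {A, C, G}.
D --> F breaks BCNF: {D}⁺ = {D, F}, so {D} is not a superkey.
D --> F determines the non-prime attribute {F} from a non-superkey — 3NF is violated.
The proper key subset {C, G} of {A, C, G} determines non-prime {D, F}, so the relation is not even in 2NF.

1NF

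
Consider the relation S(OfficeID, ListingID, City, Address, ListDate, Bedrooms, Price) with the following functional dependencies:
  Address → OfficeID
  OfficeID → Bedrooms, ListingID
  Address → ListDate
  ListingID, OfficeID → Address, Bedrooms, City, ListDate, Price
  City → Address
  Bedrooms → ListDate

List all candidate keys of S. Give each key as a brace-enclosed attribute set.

Closure of {Address} is {Address, Bedrooms, City, ListDate, ListingID, OfficeID, Price}, the whole schema; {Address} is a candidate key.
Closure of {City} is {Address, Bedrooms, City, ListDate, ListingID, OfficeID, Price}, the whole schema; {City} is a candidate key.
Closure of {OfficeID} is {Address, Bedrooms, City, ListDate, ListingID, OfficeID, Price}, the whole schema; {OfficeID} is a candidate key.
No proper subset of any of these is a key, and no other minimal superkey exists.

{Address}, {City}, {OfficeID}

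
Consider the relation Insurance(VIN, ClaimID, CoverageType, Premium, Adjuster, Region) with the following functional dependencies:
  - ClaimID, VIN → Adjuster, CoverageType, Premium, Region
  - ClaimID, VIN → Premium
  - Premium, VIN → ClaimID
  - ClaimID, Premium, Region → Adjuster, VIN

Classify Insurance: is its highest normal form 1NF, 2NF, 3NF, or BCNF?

Candidate keys: {ClaimID, Premium, Region}, {ClaimID, VIN}, {Premium, VIN}. Prime attributes: {ClaimID, Premium, Region, VIN}.
Every FD has a superkey on the left, so the relation is in BCNF.

BCNF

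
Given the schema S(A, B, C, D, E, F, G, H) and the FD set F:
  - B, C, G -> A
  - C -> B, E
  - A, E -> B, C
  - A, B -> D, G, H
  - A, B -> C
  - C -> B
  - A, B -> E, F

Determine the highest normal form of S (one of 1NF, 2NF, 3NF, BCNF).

3NF

Candidate keys: {A, B}, {A, C}, {A, E}, {C, G}. Prime attributes: {A, B, C, E, G}.
C -> B, E: {C}⁺ = {B, C, E}, which is not all of the attributes, so the left side is not a superkey — BCNF is violated.
Since {B, E} ⊆ prime attributes and every other non-superkey FD also has a prime right side, the schema is in 3NF.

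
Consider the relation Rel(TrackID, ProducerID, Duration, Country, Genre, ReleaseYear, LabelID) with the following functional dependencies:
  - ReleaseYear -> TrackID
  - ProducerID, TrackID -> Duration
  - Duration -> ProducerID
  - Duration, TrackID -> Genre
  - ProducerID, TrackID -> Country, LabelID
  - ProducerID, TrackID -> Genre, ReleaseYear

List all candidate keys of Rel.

{Duration, ReleaseYear}, {Duration, TrackID}, {ProducerID, ReleaseYear}, {ProducerID, TrackID}

{Duration, ReleaseYear}⁺ = {Country, Duration, Genre, LabelID, ProducerID, ReleaseYear, TrackID} — all of the relation — so {Duration, ReleaseYear} is a candidate key.
{Duration, TrackID}⁺ = {Country, Duration, Genre, LabelID, ProducerID, ReleaseYear, TrackID} — all of the relation — so {Duration, TrackID} is a candidate key.
{ProducerID, ReleaseYear}⁺ = {Country, Duration, Genre, LabelID, ProducerID, ReleaseYear, TrackID} — all of the relation — so {ProducerID, ReleaseYear} is a candidate key.
{ProducerID, TrackID}⁺ = {Country, Duration, Genre, LabelID, ProducerID, ReleaseYear, TrackID} — all of the relation — so {ProducerID, TrackID} is a candidate key.
Any other superkey properly contains one of these, so there are no further candidate keys.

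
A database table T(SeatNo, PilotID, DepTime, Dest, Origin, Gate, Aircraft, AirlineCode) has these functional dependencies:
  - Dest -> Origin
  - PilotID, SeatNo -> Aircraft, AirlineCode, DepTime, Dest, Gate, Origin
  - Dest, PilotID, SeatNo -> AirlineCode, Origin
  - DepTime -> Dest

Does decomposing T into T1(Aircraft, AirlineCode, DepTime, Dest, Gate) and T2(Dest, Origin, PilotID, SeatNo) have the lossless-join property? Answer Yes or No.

No

The shared attributes are {Dest} and {Dest}⁺ = {Dest, Origin}.
The closure covers neither T1 nor T2 entirely; the join is not lossless.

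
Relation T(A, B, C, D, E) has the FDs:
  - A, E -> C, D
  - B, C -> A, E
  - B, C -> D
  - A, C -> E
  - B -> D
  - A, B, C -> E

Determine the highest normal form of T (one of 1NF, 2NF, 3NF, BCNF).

1NF

Candidate keys: {A, B, E}, {B, C}. Prime attributes: {A, B, C, E}.
A, E -> C, D breaks BCNF: {A, E}⁺ = {A, C, D, E}, so {A, E} is not a superkey.
A, E -> C, D has non-prime {D} on the right and a non-superkey on the left, so 3NF fails.
The proper key subset {B} of {B, C} determines non-prime {D}, so the relation is not even in 2NF.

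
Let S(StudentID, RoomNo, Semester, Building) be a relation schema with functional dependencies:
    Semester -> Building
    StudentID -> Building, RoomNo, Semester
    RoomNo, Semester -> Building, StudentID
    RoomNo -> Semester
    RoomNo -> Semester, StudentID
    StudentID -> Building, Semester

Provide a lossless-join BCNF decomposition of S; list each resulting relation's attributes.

{Building, Semester}; {RoomNo, Semester, StudentID}

Candidate keys of the original relation: {RoomNo}, {StudentID}.
{Building, RoomNo, Semester, StudentID}: {Semester} determines {Building, Semester} here but is not a superkey — split on Semester -> Building, giving {Building, Semester} and {RoomNo, Semester, StudentID}.
{Building, Semester}: every determinant is a superkey — BCNF.
{RoomNo, Semester, StudentID}: every determinant is a superkey — BCNF.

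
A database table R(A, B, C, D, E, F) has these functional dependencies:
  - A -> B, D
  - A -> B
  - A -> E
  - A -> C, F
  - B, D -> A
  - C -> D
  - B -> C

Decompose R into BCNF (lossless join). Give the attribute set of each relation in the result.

Candidate keys of the original relation: {A}, {B}.
Within {A, B, C, D, E, F}: {C}⁺ ∩ {A, B, C, D, E, F} = {C, D}, not the whole set, so C -> D violates BCNF; decompose into {C, D} and {A, B, C, E, F}.
{C, D} has no BCNF violation.
{A, B, C, E, F} has no BCNF violation.

{A, B, C, E, F}; {C, D}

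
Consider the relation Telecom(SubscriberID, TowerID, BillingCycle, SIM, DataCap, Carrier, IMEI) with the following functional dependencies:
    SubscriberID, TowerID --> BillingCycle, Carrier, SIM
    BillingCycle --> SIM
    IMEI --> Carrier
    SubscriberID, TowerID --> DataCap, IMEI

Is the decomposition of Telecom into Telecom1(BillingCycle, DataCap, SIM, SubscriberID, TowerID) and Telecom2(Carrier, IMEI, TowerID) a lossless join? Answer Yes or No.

Telecom1 ∩ Telecom2 = {TowerID}; its closure under F is {TowerID}.
The closure covers neither Telecom1 nor Telecom2 entirely; the join is not lossless.

No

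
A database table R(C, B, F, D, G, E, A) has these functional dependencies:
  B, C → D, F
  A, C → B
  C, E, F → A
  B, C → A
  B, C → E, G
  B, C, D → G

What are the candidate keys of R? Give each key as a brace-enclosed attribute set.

{A, C}, {B, C}, {C, E, F}

No FD produces {C}, so it must be in every candidate key.
{A, C} is a candidate key since {A, C}⁺ = {A, B, C, D, E, F, G} covers every attribute.
{B, C} is a candidate key since {B, C}⁺ = {A, B, C, D, E, F, G} covers every attribute.
{C, E, F} is a candidate key since {C, E, F}⁺ = {A, B, C, D, E, F, G} covers every attribute.
These are minimal and exhaustive — every other superkey contains one of them.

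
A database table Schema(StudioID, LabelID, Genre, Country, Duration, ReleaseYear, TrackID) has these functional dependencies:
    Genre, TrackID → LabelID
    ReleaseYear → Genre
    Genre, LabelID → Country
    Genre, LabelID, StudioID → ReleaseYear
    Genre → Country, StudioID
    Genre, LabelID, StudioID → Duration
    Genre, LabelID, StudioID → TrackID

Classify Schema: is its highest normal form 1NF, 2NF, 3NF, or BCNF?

Candidate keys: {Genre, LabelID}, {Genre, TrackID}, {LabelID, ReleaseYear}, {ReleaseYear, TrackID}. Prime attributes: {Genre, LabelID, ReleaseYear, TrackID}.
ReleaseYear → Genre: {ReleaseYear}⁺ = {Country, Genre, ReleaseYear, StudioID}, which is not all of the attributes, so the left side is not a superkey — BCNF is violated.
Genre → Country, StudioID has non-prime {Country, StudioID} on the right and a non-superkey on the left, so 3NF fails.
The proper key subset {Genre} of {Genre, LabelID} determines non-prime {Country, StudioID}, so the relation is not even in 2NF.

1NF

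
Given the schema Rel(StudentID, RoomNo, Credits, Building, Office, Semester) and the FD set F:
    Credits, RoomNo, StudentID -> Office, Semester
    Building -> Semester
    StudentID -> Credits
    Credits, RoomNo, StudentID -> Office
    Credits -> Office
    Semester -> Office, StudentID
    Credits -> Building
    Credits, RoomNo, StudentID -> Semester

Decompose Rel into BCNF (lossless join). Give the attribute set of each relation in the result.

{Building, Credits, Office, Semester, StudentID}; {Building, RoomNo}

Candidate keys of the original relation: {Building, RoomNo}, {Credits, RoomNo}, {RoomNo, Semester}, {RoomNo, StudentID}.
In {Building, Credits, Office, RoomNo, Semester, StudentID}, {Building} is not a superkey ({Building}⁺ restricted to this set is {Building, Credits, Office, Semester, StudentID}), so split on Building -> Credits, Office, Semester, StudentID into {Building, Credits, Office, Semester, StudentID} and {Building, RoomNo}.
{Building, Credits, Office, Semester, StudentID} has no BCNF violation.
{Building, RoomNo} has no BCNF violation.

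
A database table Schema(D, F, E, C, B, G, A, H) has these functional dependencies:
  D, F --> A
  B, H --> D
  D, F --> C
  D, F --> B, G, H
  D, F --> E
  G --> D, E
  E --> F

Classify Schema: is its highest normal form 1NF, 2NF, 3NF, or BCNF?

3NF

Candidate keys: {B, E, H}, {B, F, H}, {D, E}, {D, F}, {G}. Prime attributes: {B, D, E, F, G, H}.
B, H --> D: {B, H}⁺ = {B, D, H}, which is not all of the attributes, so the left side is not a superkey — BCNF is violated.
But every attribute on its right side ({D}) is prime, and the same holds for every other non-superkey FD, so 3NF still holds.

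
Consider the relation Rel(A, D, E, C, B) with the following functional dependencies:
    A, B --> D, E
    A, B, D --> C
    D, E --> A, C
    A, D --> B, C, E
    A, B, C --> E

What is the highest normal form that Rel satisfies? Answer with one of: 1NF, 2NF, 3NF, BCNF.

Candidate keys: {A, B}, {A, D}, {D, E}. Prime attributes: {A, B, D, E}.
Each dependency's left side is a superkey — BCNF holds.

BCNF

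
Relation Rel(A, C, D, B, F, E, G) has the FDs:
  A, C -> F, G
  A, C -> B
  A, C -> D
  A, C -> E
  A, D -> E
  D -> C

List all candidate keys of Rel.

{A, C}, {A, D}

No FD produces {A}, so it must be in every candidate key.
{A, C}⁺ = {A, B, C, D, E, F, G} — all of the relation — so {A, C} is a candidate key.
{A, D}⁺ = {A, B, C, D, E, F, G} — all of the relation — so {A, D} is a candidate key.
These are minimal and exhaustive — every other superkey contains one of them.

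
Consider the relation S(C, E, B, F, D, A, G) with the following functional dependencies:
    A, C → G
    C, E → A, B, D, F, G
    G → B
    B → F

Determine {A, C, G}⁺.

{A, B, C, F, G}

Start with {A, C, G}.
G → B applies; add {B} → now {A, B, C, G}.
B → F applies; add {F} → now {A, B, C, F, G}.
No further FD applies.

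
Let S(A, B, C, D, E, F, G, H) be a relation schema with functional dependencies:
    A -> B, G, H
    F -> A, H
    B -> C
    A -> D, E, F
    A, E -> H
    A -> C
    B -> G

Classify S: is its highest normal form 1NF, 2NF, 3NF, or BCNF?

2NF

Candidate keys: {A}, {F}. Prime attributes: {A, F}.
B -> C: {B}⁺ = {B, C, G}, which is not all of the attributes, so the left side is not a superkey — BCNF is violated.
Because {C} is non-prime and the left side of B -> C is not a superkey, the relation is not in 3NF.
With only single-attribute keys there can be no partial dependency, so 2NF holds.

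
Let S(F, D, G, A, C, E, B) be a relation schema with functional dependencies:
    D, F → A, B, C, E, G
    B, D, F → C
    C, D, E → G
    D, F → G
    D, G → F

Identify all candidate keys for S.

{D} never appears on the right of any FD, so every key must include it.
{D, F} is a candidate key since {D, F}⁺ = {A, B, C, D, E, F, G} covers every attribute.
{D, G} is a candidate key since {D, G}⁺ = {A, B, C, D, E, F, G} covers every attribute.
{C, D, E} is a candidate key since {C, D, E}⁺ = {A, B, C, D, E, F, G} covers every attribute.
Any other superkey properly contains one of these, so there are no further candidate keys.

{C, D, E}, {D, F}, {D, G}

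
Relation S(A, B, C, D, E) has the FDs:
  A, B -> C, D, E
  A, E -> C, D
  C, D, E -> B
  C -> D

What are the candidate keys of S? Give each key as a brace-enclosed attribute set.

{A} never appears on the right of any FD, so every key must include it.
Closure of {A, B} is {A, B, C, D, E}, the whole schema; {A, B} is a candidate key.
Closure of {A, E} is {A, B, C, D, E}, the whole schema; {A, E} is a candidate key.
Any other superkey properly contains one of these, so there are no further candidate keys.

{A, B}, {A, E}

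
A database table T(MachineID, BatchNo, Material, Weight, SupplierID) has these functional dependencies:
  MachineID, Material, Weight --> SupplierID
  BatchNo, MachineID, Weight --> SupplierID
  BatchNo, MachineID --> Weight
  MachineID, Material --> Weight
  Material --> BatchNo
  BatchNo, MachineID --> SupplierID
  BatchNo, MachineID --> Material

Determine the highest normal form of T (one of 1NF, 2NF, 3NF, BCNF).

3NF

Candidate keys: {BatchNo, MachineID}, {MachineID, Material}. Prime attributes: {BatchNo, MachineID, Material}.
Material --> BatchNo breaks BCNF: {Material}⁺ = {BatchNo, Material}, so {Material} is not a superkey.
But every attribute on its right side ({BatchNo}) is prime, and the same holds for every other non-superkey FD, so 3NF still holds.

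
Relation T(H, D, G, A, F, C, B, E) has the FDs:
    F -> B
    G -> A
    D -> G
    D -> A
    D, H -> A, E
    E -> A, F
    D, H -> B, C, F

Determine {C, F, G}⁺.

{A, B, C, F, G}

Start with {C, F, G}.
F -> B applies; add {B} → now {B, C, F, G}.
G -> A applies; add {A} → now {A, B, C, F, G}.
No further FD applies.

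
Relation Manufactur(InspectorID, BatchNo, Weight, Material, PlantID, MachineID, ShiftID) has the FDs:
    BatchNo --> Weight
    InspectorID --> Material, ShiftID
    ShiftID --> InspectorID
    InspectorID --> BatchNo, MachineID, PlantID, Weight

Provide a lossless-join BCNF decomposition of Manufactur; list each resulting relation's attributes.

Candidate keys of the original relation: {InspectorID}, {ShiftID}.
{BatchNo, InspectorID, MachineID, Material, PlantID, ShiftID, Weight}: {BatchNo} determines {BatchNo, Weight} here but is not a superkey — split on BatchNo --> Weight, giving {BatchNo, Weight} and {BatchNo, InspectorID, MachineID, Material, PlantID, ShiftID}.
{BatchNo, Weight}: every determinant is a superkey — BCNF.
{BatchNo, InspectorID, MachineID, Material, PlantID, ShiftID}: every determinant is a superkey — BCNF.

{BatchNo, InspectorID, MachineID, Material, PlantID, ShiftID}; {BatchNo, Weight}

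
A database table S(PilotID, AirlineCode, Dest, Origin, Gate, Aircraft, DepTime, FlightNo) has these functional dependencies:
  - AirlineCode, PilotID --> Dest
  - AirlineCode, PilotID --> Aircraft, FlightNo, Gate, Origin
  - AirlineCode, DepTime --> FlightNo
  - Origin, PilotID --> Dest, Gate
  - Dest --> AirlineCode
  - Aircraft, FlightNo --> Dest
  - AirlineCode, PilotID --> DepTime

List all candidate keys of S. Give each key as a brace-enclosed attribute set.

{Aircraft, FlightNo, PilotID}, {AirlineCode, PilotID}, {Dest, PilotID}, {Origin, PilotID}

No FD produces {PilotID}, so it must be in every candidate key.
{AirlineCode, PilotID}⁺ = {Aircraft, AirlineCode, DepTime, Dest, FlightNo, Gate, Origin, PilotID}, which is every attribute, so {AirlineCode, PilotID} is a candidate key.
{Dest, PilotID}⁺ = {Aircraft, AirlineCode, DepTime, Dest, FlightNo, Gate, Origin, PilotID}, which is every attribute, so {Dest, PilotID} is a candidate key.
{Origin, PilotID}⁺ = {Aircraft, AirlineCode, DepTime, Dest, FlightNo, Gate, Origin, PilotID}, which is every attribute, so {Origin, PilotID} is a candidate key.
{Aircraft, FlightNo, PilotID}⁺ = {Aircraft, AirlineCode, DepTime, Dest, FlightNo, Gate, Origin, PilotID}, which is every attribute, so {Aircraft, FlightNo, PilotID} is a candidate key.
No proper subset of any of these is a key, and no other minimal superkey exists.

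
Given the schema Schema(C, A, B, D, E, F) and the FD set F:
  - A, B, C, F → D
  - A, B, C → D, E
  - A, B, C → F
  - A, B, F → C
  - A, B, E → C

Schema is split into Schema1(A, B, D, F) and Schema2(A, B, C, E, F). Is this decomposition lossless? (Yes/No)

The shared attributes are {A, B, F} and {A, B, F}⁺ = {A, B, C, D, E, F}.
Since Schema1 ⊆ {A, B, C, D, E, F}, the intersection is a superkey of Schema1; the decomposition is lossless.

Yes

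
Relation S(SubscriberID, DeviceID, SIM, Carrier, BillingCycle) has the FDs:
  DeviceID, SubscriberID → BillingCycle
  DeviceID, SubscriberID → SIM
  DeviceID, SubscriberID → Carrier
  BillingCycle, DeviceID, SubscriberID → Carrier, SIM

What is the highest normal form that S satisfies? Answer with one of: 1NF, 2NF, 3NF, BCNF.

Candidate key: {DeviceID, SubscriberID}. Prime attributes: {DeviceID, SubscriberID}.
Every FD has a superkey on the left, so the relation is in BCNF.

BCNF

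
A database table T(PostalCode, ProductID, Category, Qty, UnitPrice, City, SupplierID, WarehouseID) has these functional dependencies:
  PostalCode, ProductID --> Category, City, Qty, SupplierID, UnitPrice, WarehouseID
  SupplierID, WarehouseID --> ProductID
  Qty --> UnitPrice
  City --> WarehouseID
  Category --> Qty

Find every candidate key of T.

{City, PostalCode, SupplierID}, {PostalCode, ProductID}, {PostalCode, SupplierID, WarehouseID}

Attributes never on any right-hand side: {PostalCode} — every candidate key must contain it.
Closure of {PostalCode, ProductID} is {Category, City, PostalCode, ProductID, Qty, SupplierID, UnitPrice, WarehouseID}, the whole schema; {PostalCode, ProductID} is a candidate key.
Closure of {City, PostalCode, SupplierID} is {Category, City, PostalCode, ProductID, Qty, SupplierID, UnitPrice, WarehouseID}, the whole schema; {City, PostalCode, SupplierID} is a candidate key.
Closure of {PostalCode, SupplierID, WarehouseID} is {Category, City, PostalCode, ProductID, Qty, SupplierID, UnitPrice, WarehouseID}, the whole schema; {PostalCode, SupplierID, WarehouseID} is a candidate key.
These are minimal and exhaustive — every other superkey contains one of them.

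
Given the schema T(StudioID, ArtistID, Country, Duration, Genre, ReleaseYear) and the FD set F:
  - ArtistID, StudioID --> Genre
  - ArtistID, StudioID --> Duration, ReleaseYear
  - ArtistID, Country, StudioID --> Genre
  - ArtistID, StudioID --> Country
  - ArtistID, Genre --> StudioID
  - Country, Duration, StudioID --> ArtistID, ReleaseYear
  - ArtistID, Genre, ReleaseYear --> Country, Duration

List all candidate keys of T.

{ArtistID, Genre}, {ArtistID, StudioID}, {Country, Duration, StudioID}

{ArtistID, Genre}⁺ = {ArtistID, Country, Duration, Genre, ReleaseYear, StudioID} — all of the relation — so {ArtistID, Genre} is a candidate key.
{ArtistID, StudioID}⁺ = {ArtistID, Country, Duration, Genre, ReleaseYear, StudioID} — all of the relation — so {ArtistID, StudioID} is a candidate key.
{Country, Duration, StudioID}⁺ = {ArtistID, Country, Duration, Genre, ReleaseYear, StudioID} — all of the relation — so {Country, Duration, StudioID} is a candidate key.
These are minimal and exhaustive — every other superkey contains one of them.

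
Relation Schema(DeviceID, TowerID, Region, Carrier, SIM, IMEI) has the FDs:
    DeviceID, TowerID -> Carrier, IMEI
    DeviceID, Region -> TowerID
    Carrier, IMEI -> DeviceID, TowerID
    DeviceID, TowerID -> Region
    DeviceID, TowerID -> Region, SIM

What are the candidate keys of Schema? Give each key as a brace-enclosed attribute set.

{Carrier, IMEI}, {DeviceID, Region}, {DeviceID, TowerID}

{Carrier, IMEI}⁺ = {Carrier, DeviceID, IMEI, Region, SIM, TowerID} — all of the relation — so {Carrier, IMEI} is a candidate key.
{DeviceID, Region}⁺ = {Carrier, DeviceID, IMEI, Region, SIM, TowerID} — all of the relation — so {DeviceID, Region} is a candidate key.
{DeviceID, TowerID}⁺ = {Carrier, DeviceID, IMEI, Region, SIM, TowerID} — all of the relation — so {DeviceID, TowerID} is a candidate key.
These are minimal and exhaustive — every other superkey contains one of them.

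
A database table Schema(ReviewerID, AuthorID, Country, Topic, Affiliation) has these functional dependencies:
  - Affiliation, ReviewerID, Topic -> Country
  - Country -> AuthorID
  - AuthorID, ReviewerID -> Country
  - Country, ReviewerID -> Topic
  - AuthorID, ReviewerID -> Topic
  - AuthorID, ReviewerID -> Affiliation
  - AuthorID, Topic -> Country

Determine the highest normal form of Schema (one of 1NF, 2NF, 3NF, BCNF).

3NF

Candidate keys: {Affiliation, ReviewerID, Topic}, {AuthorID, ReviewerID}, {Country, ReviewerID}. Prime attributes: {Affiliation, AuthorID, Country, ReviewerID, Topic}.
Country -> AuthorID: {Country}⁺ = {AuthorID, Country}, which is not all of the attributes, so the left side is not a superkey — BCNF is violated.
Its right-hand attributes {AuthorID} are all prime, as are those of every other non-superkey FD — the relation is in 3NF.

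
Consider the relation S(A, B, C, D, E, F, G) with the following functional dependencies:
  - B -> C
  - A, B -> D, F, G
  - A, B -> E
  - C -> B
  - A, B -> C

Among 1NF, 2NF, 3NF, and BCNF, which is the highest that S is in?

3NF

Candidate keys: {A, B}, {A, C}. Prime attributes: {A, B, C}.
B -> C: {B}⁺ = {B, C}, which is not all of the attributes, so the left side is not a superkey — BCNF is violated.
Its right-hand attributes {C} are all prime, as are those of every other non-superkey FD — the relation is in 3NF.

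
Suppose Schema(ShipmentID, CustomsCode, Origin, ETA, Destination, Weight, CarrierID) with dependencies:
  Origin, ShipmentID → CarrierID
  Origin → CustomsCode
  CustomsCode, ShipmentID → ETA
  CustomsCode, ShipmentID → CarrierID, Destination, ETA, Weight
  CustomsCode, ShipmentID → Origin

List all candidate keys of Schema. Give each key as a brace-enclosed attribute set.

No FD produces {ShipmentID}, so it must be in every candidate key.
{CustomsCode, ShipmentID}⁺ = {CarrierID, CustomsCode, Destination, ETA, Origin, ShipmentID, Weight}, which is every attribute, so {CustomsCode, ShipmentID} is a candidate key.
{Origin, ShipmentID}⁺ = {CarrierID, CustomsCode, Destination, ETA, Origin, ShipmentID, Weight}, which is every attribute, so {Origin, ShipmentID} is a candidate key.
These are minimal and exhaustive — every other superkey contains one of them.

{CustomsCode, ShipmentID}, {Origin, ShipmentID}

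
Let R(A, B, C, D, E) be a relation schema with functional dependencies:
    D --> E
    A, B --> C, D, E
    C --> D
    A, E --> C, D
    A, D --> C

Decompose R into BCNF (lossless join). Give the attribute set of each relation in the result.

Candidate key of the original relation: {A, B}.
Within {A, B, C, D, E}: {D}⁺ ∩ {A, B, C, D, E} = {D, E}, not the whole set, so D --> E violates BCNF; decompose into {D, E} and {A, B, C, D}.
{D, E} has no BCNF violation.
Within {A, B, C, D}: {C}⁺ ∩ {A, B, C, D} = {C, D}, not the whole set, so C --> D violates BCNF; decompose into {C, D} and {A, B, C}.
{C, D} has no BCNF violation.
{A, B, C} has no BCNF violation.

{A, B, C}; {C, D}; {D, E}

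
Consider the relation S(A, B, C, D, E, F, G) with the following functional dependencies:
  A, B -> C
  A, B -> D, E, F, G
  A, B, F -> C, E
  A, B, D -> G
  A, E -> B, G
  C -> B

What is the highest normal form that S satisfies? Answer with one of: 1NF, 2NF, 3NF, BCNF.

3NF

Candidate keys: {A, B}, {A, C}, {A, E}. Prime attributes: {A, B, C, E}.
For C -> B we have {C}⁺ = {B, C}; {C} is not a superkey, so BCNF fails.
Its right-hand attributes {B} are all prime, as are those of every other non-superkey FD — the relation is in 3NF.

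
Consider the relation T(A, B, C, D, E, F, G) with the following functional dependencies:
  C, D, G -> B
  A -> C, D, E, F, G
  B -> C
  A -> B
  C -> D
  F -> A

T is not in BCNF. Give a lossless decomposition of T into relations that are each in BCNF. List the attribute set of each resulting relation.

{A, C, E, F, G}; {B, C}; {B, G}; {C, D}

Candidate keys of the original relation: {A}, {F}.
Within {A, B, C, D, E, F, G}: {C, D, G}⁺ ∩ {A, B, C, D, E, F, G} = {B, C, D, G}, not the whole set, so C, D, G -> B violates BCNF; decompose into {B, C, D, G} and {A, C, D, E, F, G}.
Within {B, C, D, G}: {B}⁺ ∩ {B, C, D, G} = {B, C, D}, not the whole set, so B -> C, D violates BCNF; decompose into {B, C, D} and {B, G}.
Within {B, C, D}: {C}⁺ ∩ {B, C, D} = {C, D}, not the whole set, so C -> D violates BCNF; decompose into {C, D} and {B, C}.
{C, D}: every determinant is a superkey — BCNF.
{B, C}: every determinant is a superkey — BCNF.
{B, G}: every determinant is a superkey — BCNF.
Within {A, C, D, E, F, G}: {C}⁺ ∩ {A, C, D, E, F, G} = {C, D}, not the whole set, so C -> D violates BCNF; decompose into {C, D} and {A, C, E, F, G}.
{C, D}: every determinant is a superkey — BCNF.
{A, C, E, F, G}: every determinant is a superkey — BCNF.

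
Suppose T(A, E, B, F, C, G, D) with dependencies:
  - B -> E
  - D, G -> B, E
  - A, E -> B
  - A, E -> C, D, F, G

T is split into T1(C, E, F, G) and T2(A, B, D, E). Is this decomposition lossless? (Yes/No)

Common attributes: {E}; their closure is {E}.
The closure covers neither T1 nor T2 entirely; the join is not lossless.

No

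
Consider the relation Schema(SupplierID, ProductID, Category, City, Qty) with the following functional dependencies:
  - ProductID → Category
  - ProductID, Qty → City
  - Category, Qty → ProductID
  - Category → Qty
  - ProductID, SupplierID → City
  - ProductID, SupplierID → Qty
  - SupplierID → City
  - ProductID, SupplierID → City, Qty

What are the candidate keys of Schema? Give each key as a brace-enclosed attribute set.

{Category, SupplierID}, {ProductID, SupplierID}

Attributes never on any right-hand side: {SupplierID} — every candidate key must contain it.
Closure of {Category, SupplierID} is {Category, City, ProductID, Qty, SupplierID}, the whole schema; {Category, SupplierID} is a candidate key.
Closure of {ProductID, SupplierID} is {Category, City, ProductID, Qty, SupplierID}, the whole schema; {ProductID, SupplierID} is a candidate key.
Any other superkey properly contains one of these, so there are no further candidate keys.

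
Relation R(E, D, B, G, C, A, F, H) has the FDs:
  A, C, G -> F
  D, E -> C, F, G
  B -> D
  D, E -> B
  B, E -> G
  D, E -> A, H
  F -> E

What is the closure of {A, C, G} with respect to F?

Start with {A, C, G}.
A, C, G -> F applies; add {F} → now {A, C, F, G}.
F -> E applies; add {E} → now {A, C, E, F, G}.
No further FD applies.

{A, C, E, F, G}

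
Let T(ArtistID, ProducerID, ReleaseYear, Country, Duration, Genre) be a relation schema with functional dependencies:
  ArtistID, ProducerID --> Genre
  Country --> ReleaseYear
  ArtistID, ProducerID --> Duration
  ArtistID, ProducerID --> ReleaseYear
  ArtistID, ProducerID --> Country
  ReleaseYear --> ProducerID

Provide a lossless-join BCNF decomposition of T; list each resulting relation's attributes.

Candidate keys of the original relation: {ArtistID, Country}, {ArtistID, ProducerID}, {ArtistID, ReleaseYear}.
{ArtistID, Country, Duration, Genre, ProducerID, ReleaseYear}: {Country} determines {Country, ProducerID, ReleaseYear} here but is not a superkey — split on Country --> ProducerID, ReleaseYear, giving {Country, ProducerID, ReleaseYear} and {ArtistID, Country, Duration, Genre}.
{Country, ProducerID, ReleaseYear}: {ReleaseYear} determines {ProducerID, ReleaseYear} here but is not a superkey — split on ReleaseYear --> ProducerID, giving {ProducerID, ReleaseYear} and {Country, ReleaseYear}.
{ProducerID, ReleaseYear}: every determinant is a superkey — BCNF.
{Country, ReleaseYear}: every determinant is a superkey — BCNF.
{ArtistID, Country, Duration, Genre}: every determinant is a superkey — BCNF.

{ArtistID, Country, Duration, Genre}; {Country, ReleaseYear}; {ProducerID, ReleaseYear}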